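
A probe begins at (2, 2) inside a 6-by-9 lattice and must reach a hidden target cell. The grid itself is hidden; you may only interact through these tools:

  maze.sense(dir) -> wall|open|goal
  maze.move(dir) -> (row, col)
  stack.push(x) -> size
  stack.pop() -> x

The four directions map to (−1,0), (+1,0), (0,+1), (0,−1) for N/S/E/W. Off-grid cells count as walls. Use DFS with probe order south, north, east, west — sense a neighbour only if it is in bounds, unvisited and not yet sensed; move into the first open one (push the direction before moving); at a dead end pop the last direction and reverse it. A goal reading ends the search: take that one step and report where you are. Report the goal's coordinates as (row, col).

CALL maze.sense[south]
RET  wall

CALL maze.sense[north]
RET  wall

CALL maze.sense[east]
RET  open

CALL stack.push[east]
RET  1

CALL maze.move[east]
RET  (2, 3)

CALL maze.sense[south]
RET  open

CALL stack.push[south]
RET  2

CALL maze.move[south]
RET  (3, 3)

CALL maze.sense[south]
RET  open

CALL stack.push[south]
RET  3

CALL maze.move[south]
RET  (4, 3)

CALL maze.sense[south]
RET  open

CALL stack.push[south]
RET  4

CALL maze.move[south]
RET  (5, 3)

CALL maze.sense[east]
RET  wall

CALL maze.sense[west]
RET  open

CALL stack.push[west]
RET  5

CALL maze.move[west]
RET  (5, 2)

CALL maze.sense[north]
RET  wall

CALL maze.sense[west]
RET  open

CALL stack.push[west]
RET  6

CALL maze.move[west]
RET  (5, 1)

CALL maze.sense[north]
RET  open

CALL stack.push[north]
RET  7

CALL maze.move[north]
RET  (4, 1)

CALL maze.sense[north]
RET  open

CALL stack.push[north]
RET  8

CALL maze.move[north]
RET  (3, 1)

CALL maze.sense[north]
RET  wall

CALL maze.sense[west]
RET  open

CALL stack.push[west]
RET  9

CALL maze.move[west]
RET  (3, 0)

CALL maze.sense[south]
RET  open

CALL stack.push[south]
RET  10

CALL maze.move[south]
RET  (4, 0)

CALL maze.sense[south]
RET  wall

CALL stack.pop[]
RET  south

CALL maze.move[north]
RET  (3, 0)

CALL maze.sense[north]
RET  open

CALL stack.push[north]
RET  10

CALL maze.move[north]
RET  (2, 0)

CALL maze.sense[north]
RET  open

CALL stack.push[north]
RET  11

CALL maze.move[north]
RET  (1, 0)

CALL maze.sense[north]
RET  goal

CALL maze.move[north]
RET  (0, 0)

Answer: (0, 0)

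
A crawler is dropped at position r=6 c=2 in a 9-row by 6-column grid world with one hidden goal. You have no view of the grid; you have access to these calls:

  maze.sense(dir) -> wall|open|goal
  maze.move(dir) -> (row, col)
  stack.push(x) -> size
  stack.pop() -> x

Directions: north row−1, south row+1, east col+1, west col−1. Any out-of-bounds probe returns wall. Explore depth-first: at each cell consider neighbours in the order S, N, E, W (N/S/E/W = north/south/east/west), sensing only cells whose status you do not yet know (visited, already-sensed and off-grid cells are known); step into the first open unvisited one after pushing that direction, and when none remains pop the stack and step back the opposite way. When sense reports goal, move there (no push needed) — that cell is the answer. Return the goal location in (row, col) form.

# 1. maze.sense(dir='south') -> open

# 2. stack.push(x='south') -> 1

# 3. maze.move(dir='south') -> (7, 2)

# 4. maze.sense(dir='south') -> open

# 5. stack.push(x='south') -> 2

# 6. maze.move(dir='south') -> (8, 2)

# 7. maze.sense(dir='east') -> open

# 8. stack.push(x='east') -> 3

# 9. maze.move(dir='east') -> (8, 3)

# 10. maze.sense(dir='north') -> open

# 11. stack.push(x='north') -> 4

# 12. maze.move(dir='north') -> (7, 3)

# 13. maze.sense(dir='north') -> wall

# 14. maze.sense(dir='east') -> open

# 15. stack.push(x='east') -> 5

# 16. maze.move(dir='east') -> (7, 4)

# 17. maze.sense(dir='south') -> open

# 18. stack.push(x='south') -> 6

# 19. maze.move(dir='south') -> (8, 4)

# 20. maze.sense(dir='east') -> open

# 21. stack.push(x='east') -> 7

# 22. maze.move(dir='east') -> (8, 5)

# 23. maze.sense(dir='north') -> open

# 24. stack.push(x='north') -> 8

# 25. maze.move(dir='north') -> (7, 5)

# 26. maze.sense(dir='north') -> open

# 27. stack.push(x='north') -> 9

# 28. maze.move(dir='north') -> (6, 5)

# 29. maze.sense(dir='north') -> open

# 30. stack.push(x='north') -> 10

# 31. maze.move(dir='north') -> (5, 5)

# 32. maze.sense(dir='north') -> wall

# 33. maze.sense(dir='west') -> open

# 34. stack.push(x='west') -> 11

# 35. maze.move(dir='west') -> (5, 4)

# 36. maze.sense(dir='south') -> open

# 37. stack.push(x='south') -> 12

# 38. maze.move(dir='south') -> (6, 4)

# 39. stack.pop() -> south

# 40. maze.move(dir='north') -> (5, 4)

# 41. maze.sense(dir='north') -> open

# 42. stack.push(x='north') -> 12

# 43. maze.move(dir='north') -> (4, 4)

# 44. maze.sense(dir='north') -> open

# 45. stack.push(x='north') -> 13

# 46. maze.move(dir='north') -> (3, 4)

# 47. maze.sense(dir='north') -> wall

# 48. maze.sense(dir='east') -> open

# 49. stack.push(x='east') -> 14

# 50. maze.move(dir='east') -> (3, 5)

# 51. maze.sense(dir='north') -> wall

# 52. stack.pop() -> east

# 53. maze.move(dir='west') -> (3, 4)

# 54. maze.sense(dir='west') -> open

# 55. stack.push(x='west') -> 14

# 56. maze.move(dir='west') -> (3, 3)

# 57. maze.sense(dir='south') -> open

# 58. stack.push(x='south') -> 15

# 59. maze.move(dir='south') -> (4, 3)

# 60. maze.sense(dir='south') -> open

# 61. stack.push(x='south') -> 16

# 62. maze.move(dir='south') -> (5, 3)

# 63. maze.sense(dir='west') -> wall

# 64. stack.pop() -> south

# 65. maze.move(dir='north') -> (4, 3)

# 66. maze.sense(dir='west') -> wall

# 67. stack.pop() -> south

# 68. maze.move(dir='north') -> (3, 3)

# 69. maze.sense(dir='north') -> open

# 70. stack.push(x='north') -> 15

# 71. maze.move(dir='north') -> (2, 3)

# 72. maze.sense(dir='north') -> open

# 73. stack.push(x='north') -> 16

# 74. maze.move(dir='north') -> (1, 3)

# 75. maze.sense(dir='north') -> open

# 76. stack.push(x='north') -> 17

# 77. maze.move(dir='north') -> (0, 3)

# 78. maze.sense(dir='east') -> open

# 79. stack.push(x='east') -> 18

# 80. maze.move(dir='east') -> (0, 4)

# 81. maze.sense(dir='south') -> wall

# 82. maze.sense(dir='east') -> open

# 83. stack.push(x='east') -> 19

# 84. maze.move(dir='east') -> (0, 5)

# 85. maze.sense(dir='south') -> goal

# 86. maze.move(dir='south') -> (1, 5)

Answer: (1, 5)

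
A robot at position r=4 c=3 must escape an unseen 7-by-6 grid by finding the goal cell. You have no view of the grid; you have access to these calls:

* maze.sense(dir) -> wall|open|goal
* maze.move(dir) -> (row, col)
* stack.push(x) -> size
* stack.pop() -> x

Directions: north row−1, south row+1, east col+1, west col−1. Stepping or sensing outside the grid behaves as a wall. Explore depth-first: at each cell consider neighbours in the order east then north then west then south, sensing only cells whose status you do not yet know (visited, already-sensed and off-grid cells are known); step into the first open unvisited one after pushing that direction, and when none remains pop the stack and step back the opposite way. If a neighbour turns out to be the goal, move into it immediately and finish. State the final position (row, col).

! 1. maze.sense(dir: east) => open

! 2. stack.push(x: east) => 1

! 3. maze.move(dir: east) => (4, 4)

! 4. maze.sense(dir: east) => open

! 5. stack.push(x: east) => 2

! 6. maze.move(dir: east) => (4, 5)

! 7. maze.sense(dir: north) => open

! 8. stack.push(x: north) => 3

! 9. maze.move(dir: north) => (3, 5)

! 10. maze.sense(dir: north) => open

! 11. stack.push(x: north) => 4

! 12. maze.move(dir: north) => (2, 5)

! 13. maze.sense(dir: north) => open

! 14. stack.push(x: north) => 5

! 15. maze.move(dir: north) => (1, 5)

! 16. maze.sense(dir: north) => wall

! 17. maze.sense(dir: west) => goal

! 18. maze.move(dir: west) => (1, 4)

Answer: (1, 4)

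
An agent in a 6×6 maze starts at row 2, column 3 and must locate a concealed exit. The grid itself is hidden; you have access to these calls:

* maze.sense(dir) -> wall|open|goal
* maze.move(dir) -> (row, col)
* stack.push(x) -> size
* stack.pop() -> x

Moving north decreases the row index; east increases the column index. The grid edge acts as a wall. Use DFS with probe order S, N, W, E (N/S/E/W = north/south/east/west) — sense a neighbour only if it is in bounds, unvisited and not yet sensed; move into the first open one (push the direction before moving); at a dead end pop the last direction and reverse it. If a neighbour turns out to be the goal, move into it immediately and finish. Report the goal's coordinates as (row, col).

// 1. sense(dir='south') : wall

// 2. sense(dir='north') : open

// 3. push(x='north') : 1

// 4. move(dir='north') : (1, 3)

// 5. sense(dir='north') : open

// 6. push(x='north') : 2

// 7. move(dir='north') : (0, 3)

// 8. sense(dir='west') : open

// 9. push(x='west') : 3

// 10. move(dir='west') : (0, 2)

// 11. sense(dir='south') : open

// 12. push(x='south') : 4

// 13. move(dir='south') : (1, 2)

// 14. sense(dir='south') : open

// 15. push(x='south') : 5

// 16. move(dir='south') : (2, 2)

// 17. sense(dir='south') : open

// 18. push(x='south') : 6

// 19. move(dir='south') : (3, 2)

// 20. sense(dir='south') : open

// 21. push(x='south') : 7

// 22. move(dir='south') : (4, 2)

// 23. sense(dir='south') : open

// 24. push(x='south') : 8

// 25. move(dir='south') : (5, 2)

// 26. sense(dir='west') : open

// 27. push(x='west') : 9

// 28. move(dir='west') : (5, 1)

// 29. sense(dir='north') : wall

// 30. sense(dir='west') : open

// 31. push(x='west') : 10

// 32. move(dir='west') : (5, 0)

// 33. sense(dir='north') : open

// 34. push(x='north') : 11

// 35. move(dir='north') : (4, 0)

// 36. sense(dir='north') : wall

// 37. pop() : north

// 38. move(dir='south') : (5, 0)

// 39. pop() : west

// 40. move(dir='east') : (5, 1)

// 41. pop() : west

// 42. move(dir='east') : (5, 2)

// 43. sense(dir='east') : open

// 44. push(x='east') : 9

// 45. move(dir='east') : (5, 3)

// 46. sense(dir='north') : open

// 47. push(x='north') : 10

// 48. move(dir='north') : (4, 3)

// 49. sense(dir='east') : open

// 50. push(x='east') : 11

// 51. move(dir='east') : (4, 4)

// 52. sense(dir='south') : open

// 53. push(x='south') : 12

// 54. move(dir='south') : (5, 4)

// 55. sense(dir='east') : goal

// 56. move(dir='east') : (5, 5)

Answer: (5, 5)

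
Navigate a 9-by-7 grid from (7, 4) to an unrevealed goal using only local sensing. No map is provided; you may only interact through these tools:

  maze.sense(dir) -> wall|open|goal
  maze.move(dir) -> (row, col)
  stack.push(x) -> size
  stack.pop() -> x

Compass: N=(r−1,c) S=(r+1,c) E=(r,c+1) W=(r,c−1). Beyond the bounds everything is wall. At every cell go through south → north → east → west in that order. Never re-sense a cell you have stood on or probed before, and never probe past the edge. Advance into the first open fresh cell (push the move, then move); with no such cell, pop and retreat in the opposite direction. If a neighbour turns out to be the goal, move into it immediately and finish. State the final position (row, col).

// maze.sense(dir='south') == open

// stack.push(x='south') == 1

// maze.move(dir='south') == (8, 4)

// maze.sense(dir='east') == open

// stack.push(x='east') == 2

// maze.move(dir='east') == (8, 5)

// maze.sense(dir='north') == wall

// maze.sense(dir='east') == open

// stack.push(x='east') == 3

// maze.move(dir='east') == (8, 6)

// maze.sense(dir='north') == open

// stack.push(x='north') == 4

// maze.move(dir='north') == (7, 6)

// maze.sense(dir='north') == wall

// stack.pop() == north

// maze.move(dir='south') == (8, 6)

// stack.pop() == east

// maze.move(dir='west') == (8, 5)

// stack.pop() == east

// maze.move(dir='west') == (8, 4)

// maze.sense(dir='west') == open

// stack.push(x='west') == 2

// maze.move(dir='west') == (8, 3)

// maze.sense(dir='north') == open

// stack.push(x='north') == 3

// maze.move(dir='north') == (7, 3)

// maze.sense(dir='north') == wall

// maze.sense(dir='west') == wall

// stack.pop() == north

// maze.move(dir='south') == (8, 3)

// maze.sense(dir='west') == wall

// stack.pop() == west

// maze.move(dir='east') == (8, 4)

// stack.pop() == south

// maze.move(dir='north') == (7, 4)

// maze.sense(dir='north') == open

// stack.push(x='north') == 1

// maze.move(dir='north') == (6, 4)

// maze.sense(dir='north') == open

// stack.push(x='north') == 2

// maze.move(dir='north') == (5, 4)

// maze.sense(dir='north') == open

// stack.push(x='north') == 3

// maze.move(dir='north') == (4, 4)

// maze.sense(dir='north') == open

// stack.push(x='north') == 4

// maze.move(dir='north') == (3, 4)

// maze.sense(dir='north') == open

// stack.push(x='north') == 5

// maze.move(dir='north') == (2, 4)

// maze.sense(dir='north') == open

// stack.push(x='north') == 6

// maze.move(dir='north') == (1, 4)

// maze.sense(dir='north') == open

// stack.push(x='north') == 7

// maze.move(dir='north') == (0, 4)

// maze.sense(dir='east') == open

// stack.push(x='east') == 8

// maze.move(dir='east') == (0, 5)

// maze.sense(dir='south') == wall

// maze.sense(dir='east') == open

// stack.push(x='east') == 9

// maze.move(dir='east') == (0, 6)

// maze.sense(dir='south') == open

// stack.push(x='south') == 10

// maze.move(dir='south') == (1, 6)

// maze.sense(dir='south') == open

// stack.push(x='south') == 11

// maze.move(dir='south') == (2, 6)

// maze.sense(dir='south') == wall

// maze.sense(dir='west') == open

// stack.push(x='west') == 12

// maze.move(dir='west') == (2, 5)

// maze.sense(dir='south') == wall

// stack.pop() == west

// maze.move(dir='east') == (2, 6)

// stack.pop() == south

// maze.move(dir='north') == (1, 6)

// stack.pop() == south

// maze.move(dir='north') == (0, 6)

// stack.pop() == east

// maze.move(dir='west') == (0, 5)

// stack.pop() == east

// maze.move(dir='west') == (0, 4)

// maze.sense(dir='west') == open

// stack.push(x='west') == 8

// maze.move(dir='west') == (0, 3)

// maze.sense(dir='south') == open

// stack.push(x='south') == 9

// maze.move(dir='south') == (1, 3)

// maze.sense(dir='south') == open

// stack.push(x='south') == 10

// maze.move(dir='south') == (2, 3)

// maze.sense(dir='south') == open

// stack.push(x='south') == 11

// maze.move(dir='south') == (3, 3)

// maze.sense(dir='south') == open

// stack.push(x='south') == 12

// maze.move(dir='south') == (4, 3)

// maze.sense(dir='south') == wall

// maze.sense(dir='west') == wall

// stack.pop() == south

// maze.move(dir='north') == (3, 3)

// maze.sense(dir='west') == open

// stack.push(x='west') == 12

// maze.move(dir='west') == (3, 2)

// maze.sense(dir='north') == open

// stack.push(x='north') == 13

// maze.move(dir='north') == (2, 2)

// maze.sense(dir='north') == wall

// maze.sense(dir='west') == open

// stack.push(x='west') == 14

// maze.move(dir='west') == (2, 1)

// maze.sense(dir='south') == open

// stack.push(x='south') == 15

// maze.move(dir='south') == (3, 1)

// maze.sense(dir='south') == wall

// maze.sense(dir='west') == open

// stack.push(x='west') == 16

// maze.move(dir='west') == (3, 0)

// maze.sense(dir='south') == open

// stack.push(x='south') == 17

// maze.move(dir='south') == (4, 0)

// maze.sense(dir='south') == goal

// maze.move(dir='south') == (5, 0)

Answer: (5, 0)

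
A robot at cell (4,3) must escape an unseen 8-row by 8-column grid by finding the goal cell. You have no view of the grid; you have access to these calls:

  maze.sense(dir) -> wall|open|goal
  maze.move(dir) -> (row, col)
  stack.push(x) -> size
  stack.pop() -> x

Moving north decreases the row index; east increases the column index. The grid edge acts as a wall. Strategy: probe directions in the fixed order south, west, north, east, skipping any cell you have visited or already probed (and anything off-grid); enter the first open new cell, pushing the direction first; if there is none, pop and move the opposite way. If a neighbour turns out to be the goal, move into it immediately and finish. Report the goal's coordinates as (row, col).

I try sense(dir→south), and observe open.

Using push(x→south), : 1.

Calling move(dir→south), → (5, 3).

I try sense(dir→south), and see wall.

Using sense(dir→west), and observe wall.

I try sense(dir→east), yielding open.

Calling push(x→east), → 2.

I use move(dir→east), giving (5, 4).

Next I call sense(dir→south), yielding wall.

I run sense(dir→north), and see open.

I invoke push(x→north), → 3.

Next I call move(dir→north), giving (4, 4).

Invoking sense(dir→north), giving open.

I use push(x→north), yielding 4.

I try move(dir→north), and observe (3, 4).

Next I call sense(dir→west), and see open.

Next I call push(x→west), — result: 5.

I use move(dir→west), giving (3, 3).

I try sense(dir→west), giving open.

I invoke push(x→west), → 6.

Using move(dir→west), yielding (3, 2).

Then sense(dir→south), → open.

Now I run push(x→south), giving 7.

Calling move(dir→south), which returns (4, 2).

Then sense(dir→west), and get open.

I try push(x→west), : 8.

Using move(dir→west), and get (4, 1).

I run sense(dir→south), and see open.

I call push(x→south), : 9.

Then move(dir→south), which returns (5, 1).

I try sense(dir→south), which returns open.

I use push(x→south), and see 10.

I use move(dir→south), → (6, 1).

Calling sense(dir→south), giving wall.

I call sense(dir→west), and see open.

Now I run push(x→west), → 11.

Next I call move(dir→west), yielding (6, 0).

I invoke sense(dir→south), and get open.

Then push(x→south), giving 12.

I try move(dir→south), giving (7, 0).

Then pop(), giving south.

Next I call move(dir→north), — result: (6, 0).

Calling sense(dir→north), and get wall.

Invoking pop, : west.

I invoke move(dir→east), yielding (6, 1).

Using sense(dir→east), → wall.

I call pop(), which returns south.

I use move(dir→north), giving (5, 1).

Using pop, which returns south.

I call move(dir→north), : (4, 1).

Calling sense(dir→west), and see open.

Then push(x→west), : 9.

I call move(dir→west), giving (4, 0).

I invoke sense(dir→north), and see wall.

Now I run pop, and observe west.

I run move(dir→east), — result: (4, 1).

Now I run sense(dir→north), which returns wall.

I invoke pop, giving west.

I try move(dir→east), and see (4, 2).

Calling pop, giving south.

Calling move(dir→north), → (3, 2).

Then sense(dir→north), and see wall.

I use pop, yielding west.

I run move(dir→east), → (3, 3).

I call sense(dir→north), yielding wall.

Calling pop, giving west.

Next I call move(dir→east), giving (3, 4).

Invoking sense(dir→north), → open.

I invoke push(x→north), — result: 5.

I call move(dir→north), and see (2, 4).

Then sense(dir→north), which returns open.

Now I run push(x→north), — result: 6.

I try move(dir→north), giving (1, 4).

Then sense(dir→west), and get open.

I invoke push(x→west), and observe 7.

I use move(dir→west), and see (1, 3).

I call sense(dir→west), yielding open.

Using push(x→west), which returns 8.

Then move(dir→west), : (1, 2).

I invoke sense(dir→west), and see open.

I try push(x→west), yielding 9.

I try move(dir→west), — result: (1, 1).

I run sense(dir→south), : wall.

Calling sense(dir→west), which returns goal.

I call move(dir→west), : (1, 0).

Answer: (1, 0)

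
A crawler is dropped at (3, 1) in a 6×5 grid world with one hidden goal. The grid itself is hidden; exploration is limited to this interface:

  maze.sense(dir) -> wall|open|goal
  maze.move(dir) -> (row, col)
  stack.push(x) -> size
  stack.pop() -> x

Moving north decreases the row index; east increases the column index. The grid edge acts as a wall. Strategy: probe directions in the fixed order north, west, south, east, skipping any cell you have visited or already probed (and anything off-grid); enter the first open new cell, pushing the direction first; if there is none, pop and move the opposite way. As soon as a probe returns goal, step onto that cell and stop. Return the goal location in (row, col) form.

Do: sense[dir='north']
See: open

Do: push[x='north']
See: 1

Do: move[dir='north']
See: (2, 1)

Do: sense[dir='north']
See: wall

Do: sense[dir='west']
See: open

Do: push[x='west']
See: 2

Do: move[dir='west']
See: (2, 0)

Do: sense[dir='north']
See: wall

Do: sense[dir='south']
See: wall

Do: pop[]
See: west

Do: move[dir='east']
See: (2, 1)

Do: sense[dir='east']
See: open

Do: push[x='east']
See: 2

Do: move[dir='east']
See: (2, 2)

Do: sense[dir='north']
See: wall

Do: sense[dir='south']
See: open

Do: push[x='south']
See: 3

Do: move[dir='south']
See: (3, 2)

Do: sense[dir='south']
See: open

Do: push[x='south']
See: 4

Do: move[dir='south']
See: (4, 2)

Do: sense[dir='west']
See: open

Do: push[x='west']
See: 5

Do: move[dir='west']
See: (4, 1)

Do: sense[dir='west']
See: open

Do: push[x='west']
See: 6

Do: move[dir='west']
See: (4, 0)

Do: sense[dir='south']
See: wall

Do: pop[]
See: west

Do: move[dir='east']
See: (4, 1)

Do: sense[dir='south']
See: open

Do: push[x='south']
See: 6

Do: move[dir='south']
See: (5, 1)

Do: sense[dir='east']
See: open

Do: push[x='east']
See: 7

Do: move[dir='east']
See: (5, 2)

Do: sense[dir='east']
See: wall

Do: pop[]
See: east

Do: move[dir='west']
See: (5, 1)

Do: pop[]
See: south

Do: move[dir='north']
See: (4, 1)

Do: pop[]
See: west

Do: move[dir='east']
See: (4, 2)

Do: sense[dir='east']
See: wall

Do: pop[]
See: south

Do: move[dir='north']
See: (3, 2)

Do: sense[dir='east']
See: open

Do: push[x='east']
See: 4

Do: move[dir='east']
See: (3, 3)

Do: sense[dir='north']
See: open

Do: push[x='north']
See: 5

Do: move[dir='north']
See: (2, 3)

Do: sense[dir='north']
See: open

Do: push[x='north']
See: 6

Do: move[dir='north']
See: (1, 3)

Do: sense[dir='north']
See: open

Do: push[x='north']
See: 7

Do: move[dir='north']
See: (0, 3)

Do: sense[dir='west']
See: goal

Do: move[dir='west']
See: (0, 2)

Answer: (0, 2)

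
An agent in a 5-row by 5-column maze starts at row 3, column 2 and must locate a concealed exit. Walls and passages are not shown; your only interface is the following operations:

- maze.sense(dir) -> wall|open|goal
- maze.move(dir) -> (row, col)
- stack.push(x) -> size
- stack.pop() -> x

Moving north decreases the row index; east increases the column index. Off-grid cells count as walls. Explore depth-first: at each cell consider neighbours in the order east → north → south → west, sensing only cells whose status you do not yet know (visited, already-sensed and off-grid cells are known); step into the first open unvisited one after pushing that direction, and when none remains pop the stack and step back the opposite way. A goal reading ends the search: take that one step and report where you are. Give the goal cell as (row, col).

$ maze.sense east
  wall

$ maze.sense north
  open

$ stack.push north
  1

$ maze.move north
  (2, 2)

$ maze.sense east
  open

$ stack.push east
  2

$ maze.move east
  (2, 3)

$ maze.sense east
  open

$ stack.push east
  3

$ maze.move east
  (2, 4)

$ maze.sense north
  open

$ stack.push north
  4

$ maze.move north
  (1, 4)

$ maze.sense north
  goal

$ maze.move north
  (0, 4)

Answer: (0, 4)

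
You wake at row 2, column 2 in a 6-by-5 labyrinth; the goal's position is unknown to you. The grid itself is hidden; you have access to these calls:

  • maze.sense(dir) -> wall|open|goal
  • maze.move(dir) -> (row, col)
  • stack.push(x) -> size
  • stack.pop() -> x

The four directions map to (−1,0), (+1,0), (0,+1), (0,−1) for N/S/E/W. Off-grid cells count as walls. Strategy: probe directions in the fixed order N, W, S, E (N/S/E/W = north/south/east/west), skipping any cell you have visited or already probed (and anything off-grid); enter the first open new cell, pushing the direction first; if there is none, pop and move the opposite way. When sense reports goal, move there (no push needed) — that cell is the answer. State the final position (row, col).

I use maze.sense on dir=north, yielding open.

I run stack.push on x=north, — result: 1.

Using maze.move on dir=north, → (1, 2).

I run maze.sense on dir=north, and see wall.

I invoke maze.sense on dir=west, and get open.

I call stack.push on x=west, — result: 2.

I run maze.move on dir=west, → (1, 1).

Next I call maze.sense on dir=north, and see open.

Then stack.push on x=north, and see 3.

Then maze.move on dir=north, yielding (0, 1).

Next I call maze.sense on dir=west, and get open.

I call stack.push on x=west, and see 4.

I use maze.move on dir=west, — result: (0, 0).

Next I call maze.sense on dir=south, and get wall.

Invoking stack.pop(), — result: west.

I run maze.move on dir=east, — result: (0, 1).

Next I call stack.pop, which returns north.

Invoking maze.move on dir=south, : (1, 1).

Then maze.sense on dir=south, → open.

Now I run stack.push on x=south, giving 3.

Calling maze.move on dir=south, which returns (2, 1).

I invoke maze.sense on dir=west, giving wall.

I use maze.sense on dir=south, which returns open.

Next I call stack.push on x=south, giving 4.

I try maze.move on dir=south, and see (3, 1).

I try maze.sense on dir=west, → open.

Calling stack.push on x=west, which returns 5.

I invoke maze.move on dir=west, → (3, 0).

I try maze.sense on dir=south, and see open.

I try stack.push on x=south, and see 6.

Then maze.move on dir=south, and get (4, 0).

I use maze.sense on dir=south, — result: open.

Next I call stack.push on x=south, : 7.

Then maze.move on dir=south, giving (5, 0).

I try maze.sense on dir=east, and see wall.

Using stack.pop(), → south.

I invoke maze.move on dir=north, and get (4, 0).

I invoke maze.sense on dir=east, and get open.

I call stack.push on x=east, which returns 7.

Using maze.move on dir=east, → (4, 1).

Then maze.sense on dir=east, and see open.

Now I run stack.push on x=east, and see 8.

Then maze.move on dir=east, → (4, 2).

Using maze.sense on dir=north, → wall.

Next I call maze.sense on dir=south, and get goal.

Now I run maze.move on dir=south, and observe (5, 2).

Answer: (5, 2)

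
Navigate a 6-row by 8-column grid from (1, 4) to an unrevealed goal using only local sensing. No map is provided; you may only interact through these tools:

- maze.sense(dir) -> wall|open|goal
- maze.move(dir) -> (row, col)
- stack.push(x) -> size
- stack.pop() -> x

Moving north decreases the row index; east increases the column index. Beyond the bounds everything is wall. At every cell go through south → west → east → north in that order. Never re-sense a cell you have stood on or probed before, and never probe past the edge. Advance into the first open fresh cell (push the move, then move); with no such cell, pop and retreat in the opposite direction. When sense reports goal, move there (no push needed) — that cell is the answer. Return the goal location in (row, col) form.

Invoking sense passing dir→south, yielding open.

Invoking push passing x→south, and see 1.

I try move passing dir→south, → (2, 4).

Then sense passing dir→south, and get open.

I invoke push passing x→south, — result: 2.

Now I run move passing dir→south, — result: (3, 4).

Next I call sense passing dir→south, — result: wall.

I run sense passing dir→west, and see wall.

I call sense passing dir→east, → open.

Now I run push passing x→east, — result: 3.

Then move passing dir→east, and get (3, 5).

Now I run sense passing dir→south, giving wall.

I use sense passing dir→east, yielding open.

Calling push passing x→east, and get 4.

Invoking move passing dir→east, which returns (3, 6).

Next I call sense passing dir→south, yielding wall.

Invoking sense passing dir→east, → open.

Calling push passing x→east, → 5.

Calling move passing dir→east, and get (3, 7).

I invoke sense passing dir→south, → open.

Next I call push passing x→south, and get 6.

I call move passing dir→south, and get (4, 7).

I try sense passing dir→south, and get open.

Next I call push passing x→south, which returns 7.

Now I run move passing dir→south, — result: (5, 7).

Calling sense passing dir→west, yielding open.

I try push passing x→west, and get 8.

Invoking move passing dir→west, and see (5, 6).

I use sense passing dir→west, : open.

I run push passing x→west, and observe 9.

Using move passing dir→west, and see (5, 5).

I use sense passing dir→west, yielding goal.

I call move passing dir→west, : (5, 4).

Answer: (5, 4)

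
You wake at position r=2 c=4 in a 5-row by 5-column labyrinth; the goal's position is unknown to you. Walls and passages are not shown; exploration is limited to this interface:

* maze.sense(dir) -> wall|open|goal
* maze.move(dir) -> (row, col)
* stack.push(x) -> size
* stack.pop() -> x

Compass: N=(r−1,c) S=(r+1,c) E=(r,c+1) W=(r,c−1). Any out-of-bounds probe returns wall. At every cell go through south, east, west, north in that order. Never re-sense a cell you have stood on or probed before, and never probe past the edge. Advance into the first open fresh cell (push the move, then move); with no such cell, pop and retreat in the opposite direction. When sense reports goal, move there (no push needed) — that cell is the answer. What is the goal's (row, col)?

;; maze.sense(south) => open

;; stack.push(south) => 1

;; maze.move(south) => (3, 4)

;; maze.sense(south) => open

;; stack.push(south) => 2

;; maze.move(south) => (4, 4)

;; maze.sense(west) => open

;; stack.push(west) => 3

;; maze.move(west) => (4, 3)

;; maze.sense(west) => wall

;; maze.sense(north) => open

;; stack.push(north) => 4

;; maze.move(north) => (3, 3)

;; maze.sense(west) => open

;; stack.push(west) => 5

;; maze.move(west) => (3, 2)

;; maze.sense(west) => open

;; stack.push(west) => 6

;; maze.move(west) => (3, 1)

;; maze.sense(south) => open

;; stack.push(south) => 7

;; maze.move(south) => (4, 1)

;; maze.sense(west) => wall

;; stack.pop() => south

;; maze.move(north) => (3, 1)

;; maze.sense(west) => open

;; stack.push(west) => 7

;; maze.move(west) => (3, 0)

;; maze.sense(north) => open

;; stack.push(north) => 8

;; maze.move(north) => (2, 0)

;; maze.sense(east) => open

;; stack.push(east) => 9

;; maze.move(east) => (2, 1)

;; maze.sense(east) => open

;; stack.push(east) => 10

;; maze.move(east) => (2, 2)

;; maze.sense(east) => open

;; stack.push(east) => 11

;; maze.move(east) => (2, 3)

;; maze.sense(north) => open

;; stack.push(north) => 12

;; maze.move(north) => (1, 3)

;; maze.sense(east) => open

;; stack.push(east) => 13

;; maze.move(east) => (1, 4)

;; maze.sense(north) => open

;; stack.push(north) => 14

;; maze.move(north) => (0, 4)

;; maze.sense(west) => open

;; stack.push(west) => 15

;; maze.move(west) => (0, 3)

;; maze.sense(west) => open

;; stack.push(west) => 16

;; maze.move(west) => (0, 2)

;; maze.sense(south) => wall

;; maze.sense(west) => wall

;; stack.pop() => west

;; maze.move(east) => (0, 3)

;; stack.pop() => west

;; maze.move(east) => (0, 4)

;; stack.pop() => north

;; maze.move(south) => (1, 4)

;; stack.pop() => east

;; maze.move(west) => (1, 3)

;; stack.pop() => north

;; maze.move(south) => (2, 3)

;; stack.pop() => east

;; maze.move(west) => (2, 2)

;; stack.pop() => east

;; maze.move(west) => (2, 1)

;; maze.sense(north) => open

;; stack.push(north) => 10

;; maze.move(north) => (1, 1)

;; maze.sense(west) => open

;; stack.push(west) => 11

;; maze.move(west) => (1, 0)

;; maze.sense(north) => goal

;; maze.move(north) => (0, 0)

Answer: (0, 0)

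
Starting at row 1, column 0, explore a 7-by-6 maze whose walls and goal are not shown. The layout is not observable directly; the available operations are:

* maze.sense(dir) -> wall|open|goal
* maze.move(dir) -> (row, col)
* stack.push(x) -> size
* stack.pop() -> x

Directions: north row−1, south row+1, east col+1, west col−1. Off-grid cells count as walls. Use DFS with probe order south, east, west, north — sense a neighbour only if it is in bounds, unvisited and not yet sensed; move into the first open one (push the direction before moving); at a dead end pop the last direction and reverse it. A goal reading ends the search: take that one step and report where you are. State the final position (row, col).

Do: maze.sense[dir=south]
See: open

Do: stack.push[x=south]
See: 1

Do: maze.move[dir=south]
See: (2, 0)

Do: maze.sense[dir=south]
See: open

Do: stack.push[x=south]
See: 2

Do: maze.move[dir=south]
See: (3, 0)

Do: maze.sense[dir=south]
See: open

Do: stack.push[x=south]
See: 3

Do: maze.move[dir=south]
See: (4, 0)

Do: maze.sense[dir=south]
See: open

Do: stack.push[x=south]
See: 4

Do: maze.move[dir=south]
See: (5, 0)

Do: maze.sense[dir=south]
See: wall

Do: maze.sense[dir=east]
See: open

Do: stack.push[x=east]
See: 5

Do: maze.move[dir=east]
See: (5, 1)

Do: maze.sense[dir=south]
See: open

Do: stack.push[x=south]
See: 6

Do: maze.move[dir=south]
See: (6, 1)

Do: maze.sense[dir=east]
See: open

Do: stack.push[x=east]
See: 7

Do: maze.move[dir=east]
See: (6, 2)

Do: maze.sense[dir=east]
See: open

Do: stack.push[x=east]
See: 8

Do: maze.move[dir=east]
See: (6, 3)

Do: maze.sense[dir=east]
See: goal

Do: maze.move[dir=east]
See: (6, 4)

Answer: (6, 4)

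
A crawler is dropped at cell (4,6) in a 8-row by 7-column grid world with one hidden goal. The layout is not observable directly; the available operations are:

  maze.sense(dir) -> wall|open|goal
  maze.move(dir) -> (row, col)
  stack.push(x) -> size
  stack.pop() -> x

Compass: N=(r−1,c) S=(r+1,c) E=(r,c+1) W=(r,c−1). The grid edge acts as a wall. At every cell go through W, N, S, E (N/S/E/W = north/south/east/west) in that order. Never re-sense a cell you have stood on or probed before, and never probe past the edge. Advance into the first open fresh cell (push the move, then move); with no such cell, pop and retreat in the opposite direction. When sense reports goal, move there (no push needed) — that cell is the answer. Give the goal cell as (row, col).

I invoke maze.sense with dir=west, and get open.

I call stack.push with x=west, — result: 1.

I try maze.move with dir=west, and see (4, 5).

Then maze.sense with dir=west, → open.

I use stack.push with x=west, giving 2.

I run maze.move with dir=west, which returns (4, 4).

I invoke maze.sense with dir=west, giving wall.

I try maze.sense with dir=north, : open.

I call stack.push with x=north, yielding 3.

I try maze.move with dir=north, : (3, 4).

Using maze.sense with dir=west, — result: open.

Using stack.push with x=west, yielding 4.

Now I run maze.move with dir=west, and see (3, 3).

I try maze.sense with dir=west, — result: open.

I try stack.push with x=west, and get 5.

I call maze.move with dir=west, and see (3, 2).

I call maze.sense with dir=west, — result: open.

Next I call stack.push with x=west, and get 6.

I use maze.move with dir=west, : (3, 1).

I call maze.sense with dir=west, giving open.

Invoking stack.push with x=west, giving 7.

Calling maze.move with dir=west, and get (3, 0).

I run maze.sense with dir=north, giving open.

Then stack.push with x=north, → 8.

I call maze.move with dir=north, and see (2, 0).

Now I run maze.sense with dir=north, and see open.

Using stack.push with x=north, → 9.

Now I run maze.move with dir=north, giving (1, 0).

Calling maze.sense with dir=north, and observe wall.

Now I run maze.sense with dir=east, giving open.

I try stack.push with x=east, giving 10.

I invoke maze.move with dir=east, : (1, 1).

I invoke maze.sense with dir=north, and get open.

I run stack.push with x=north, and observe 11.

Calling maze.move with dir=north, and observe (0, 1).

I call maze.sense with dir=east, and see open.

I try stack.push with x=east, and observe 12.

Calling maze.move with dir=east, — result: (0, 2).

Using maze.sense with dir=south, — result: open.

Now I run stack.push with x=south, : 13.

Using maze.move with dir=south, and see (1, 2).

Calling maze.sense with dir=south, → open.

I try stack.push with x=south, and observe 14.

I run maze.move with dir=south, giving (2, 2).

I call maze.sense with dir=west, → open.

Next I call stack.push with x=west, : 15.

I invoke maze.move with dir=west, which returns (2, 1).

I run stack.pop, — result: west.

I run maze.move with dir=east, and observe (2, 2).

Next I call maze.sense with dir=east, and observe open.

Then stack.push with x=east, giving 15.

Invoking maze.move with dir=east, and observe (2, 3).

I invoke maze.sense with dir=north, giving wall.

I try maze.sense with dir=east, yielding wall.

I run stack.pop, giving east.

I call maze.move with dir=west, and get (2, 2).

Next I call stack.pop(), and see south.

Using maze.move with dir=north, and see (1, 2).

I use stack.pop(), : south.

Using maze.move with dir=north, and see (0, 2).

Using maze.sense with dir=east, yielding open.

Calling stack.push with x=east, and observe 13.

I run maze.move with dir=east, which returns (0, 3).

Using maze.sense with dir=east, and get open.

I use stack.push with x=east, yielding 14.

I try maze.move with dir=east, yielding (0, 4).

Now I run maze.sense with dir=south, and get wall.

Invoking maze.sense with dir=east, and see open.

I use stack.push with x=east, giving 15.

I try maze.move with dir=east, giving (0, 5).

Now I run maze.sense with dir=south, and observe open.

Then stack.push with x=south, yielding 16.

Calling maze.move with dir=south, → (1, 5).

I use maze.sense with dir=south, giving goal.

I run maze.move with dir=south, yielding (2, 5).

Answer: (2, 5)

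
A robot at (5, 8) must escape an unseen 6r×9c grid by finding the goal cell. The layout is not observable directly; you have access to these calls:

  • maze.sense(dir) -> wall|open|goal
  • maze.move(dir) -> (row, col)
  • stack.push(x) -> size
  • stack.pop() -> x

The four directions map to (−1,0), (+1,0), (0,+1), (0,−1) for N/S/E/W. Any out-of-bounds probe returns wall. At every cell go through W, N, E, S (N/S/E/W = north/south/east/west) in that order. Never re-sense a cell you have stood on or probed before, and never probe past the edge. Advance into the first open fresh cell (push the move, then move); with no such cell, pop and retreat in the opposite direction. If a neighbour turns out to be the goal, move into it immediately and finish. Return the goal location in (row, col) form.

[in] maze.sense dir='west'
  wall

[in] maze.sense dir='north'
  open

[in] stack.push x='north'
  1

[in] maze.move dir='north'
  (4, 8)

[in] maze.sense dir='west'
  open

[in] stack.push x='west'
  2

[in] maze.move dir='west'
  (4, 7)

[in] maze.sense dir='west'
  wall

[in] maze.sense dir='north'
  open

[in] stack.push x='north'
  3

[in] maze.move dir='north'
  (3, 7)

[in] maze.sense dir='west'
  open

[in] stack.push x='west'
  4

[in] maze.move dir='west'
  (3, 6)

[in] maze.sense dir='west'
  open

[in] stack.push x='west'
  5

[in] maze.move dir='west'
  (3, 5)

[in] maze.sense dir='west'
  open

[in] stack.push x='west'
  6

[in] maze.move dir='west'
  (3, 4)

[in] maze.sense dir='west'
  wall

[in] maze.sense dir='north'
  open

[in] stack.push x='north'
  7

[in] maze.move dir='north'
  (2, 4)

[in] maze.sense dir='west'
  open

[in] stack.push x='west'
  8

[in] maze.move dir='west'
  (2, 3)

[in] maze.sense dir='west'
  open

[in] stack.push x='west'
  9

[in] maze.move dir='west'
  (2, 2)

[in] maze.sense dir='west'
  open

[in] stack.push x='west'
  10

[in] maze.move dir='west'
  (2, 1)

[in] maze.sense dir='west'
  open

[in] stack.push x='west'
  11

[in] maze.move dir='west'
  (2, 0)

[in] maze.sense dir='north'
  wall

[in] maze.sense dir='south'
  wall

[in] stack.pop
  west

[in] maze.move dir='east'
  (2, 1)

[in] maze.sense dir='north'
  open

[in] stack.push x='north'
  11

[in] maze.move dir='north'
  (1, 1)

[in] maze.sense dir='north'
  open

[in] stack.push x='north'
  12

[in] maze.move dir='north'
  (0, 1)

[in] maze.sense dir='west'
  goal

[in] maze.move dir='west'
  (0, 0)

Answer: (0, 0)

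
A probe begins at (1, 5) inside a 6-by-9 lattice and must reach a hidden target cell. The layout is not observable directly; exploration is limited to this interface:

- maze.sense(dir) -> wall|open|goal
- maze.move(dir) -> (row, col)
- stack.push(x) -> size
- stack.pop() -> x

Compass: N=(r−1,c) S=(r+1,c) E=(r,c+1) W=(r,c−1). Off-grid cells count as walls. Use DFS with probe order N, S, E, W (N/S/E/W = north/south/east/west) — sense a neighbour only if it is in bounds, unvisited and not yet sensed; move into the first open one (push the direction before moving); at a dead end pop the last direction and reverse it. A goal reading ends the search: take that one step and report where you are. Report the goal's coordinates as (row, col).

~$ maze.sense dir: north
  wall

~$ maze.sense dir: south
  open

~$ stack.push x: south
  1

~$ maze.move dir: south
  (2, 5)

~$ maze.sense dir: south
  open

~$ stack.push x: south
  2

~$ maze.move dir: south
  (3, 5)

~$ maze.sense dir: south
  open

~$ stack.push x: south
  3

~$ maze.move dir: south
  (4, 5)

~$ maze.sense dir: south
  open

~$ stack.push x: south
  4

~$ maze.move dir: south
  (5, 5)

~$ maze.sense dir: east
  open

~$ stack.push x: east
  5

~$ maze.move dir: east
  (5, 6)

~$ maze.sense dir: north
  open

~$ stack.push x: north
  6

~$ maze.move dir: north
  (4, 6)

~$ maze.sense dir: north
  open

~$ stack.push x: north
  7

~$ maze.move dir: north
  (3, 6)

~$ maze.sense dir: north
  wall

~$ maze.sense dir: east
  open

~$ stack.push x: east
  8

~$ maze.move dir: east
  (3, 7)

~$ maze.sense dir: north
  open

~$ stack.push x: north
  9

~$ maze.move dir: north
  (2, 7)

~$ maze.sense dir: north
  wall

~$ maze.sense dir: east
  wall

~$ stack.pop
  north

~$ maze.move dir: south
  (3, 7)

~$ maze.sense dir: south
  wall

~$ maze.sense dir: east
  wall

~$ stack.pop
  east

~$ maze.move dir: west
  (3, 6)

~$ stack.pop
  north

~$ maze.move dir: south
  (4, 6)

~$ stack.pop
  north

~$ maze.move dir: south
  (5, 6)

~$ maze.sense dir: east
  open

~$ stack.push x: east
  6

~$ maze.move dir: east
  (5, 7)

~$ maze.sense dir: east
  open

~$ stack.push x: east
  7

~$ maze.move dir: east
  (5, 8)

~$ maze.sense dir: north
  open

~$ stack.push x: north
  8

~$ maze.move dir: north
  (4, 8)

~$ stack.pop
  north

~$ maze.move dir: south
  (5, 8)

~$ stack.pop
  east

~$ maze.move dir: west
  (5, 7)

~$ stack.pop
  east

~$ maze.move dir: west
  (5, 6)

~$ stack.pop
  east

~$ maze.move dir: west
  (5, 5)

~$ maze.sense dir: west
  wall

~$ stack.pop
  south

~$ maze.move dir: north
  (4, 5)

~$ maze.sense dir: west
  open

~$ stack.push x: west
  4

~$ maze.move dir: west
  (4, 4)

~$ maze.sense dir: north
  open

~$ stack.push x: north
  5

~$ maze.move dir: north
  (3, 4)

~$ maze.sense dir: north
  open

~$ stack.push x: north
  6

~$ maze.move dir: north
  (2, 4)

~$ maze.sense dir: north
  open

~$ stack.push x: north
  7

~$ maze.move dir: north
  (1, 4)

~$ maze.sense dir: north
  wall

~$ maze.sense dir: west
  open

~$ stack.push x: west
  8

~$ maze.move dir: west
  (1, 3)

~$ maze.sense dir: north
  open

~$ stack.push x: north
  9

~$ maze.move dir: north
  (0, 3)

~$ maze.sense dir: west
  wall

~$ stack.pop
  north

~$ maze.move dir: south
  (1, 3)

~$ maze.sense dir: south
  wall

~$ maze.sense dir: west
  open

~$ stack.push x: west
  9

~$ maze.move dir: west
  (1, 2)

~$ maze.sense dir: south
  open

~$ stack.push x: south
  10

~$ maze.move dir: south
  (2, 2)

~$ maze.sense dir: south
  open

~$ stack.push x: south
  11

~$ maze.move dir: south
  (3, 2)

~$ maze.sense dir: south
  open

~$ stack.push x: south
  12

~$ maze.move dir: south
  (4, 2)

~$ maze.sense dir: south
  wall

~$ maze.sense dir: east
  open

~$ stack.push x: east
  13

~$ maze.move dir: east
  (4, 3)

~$ maze.sense dir: north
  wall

~$ maze.sense dir: south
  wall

~$ stack.pop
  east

~$ maze.move dir: west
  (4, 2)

~$ maze.sense dir: west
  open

~$ stack.push x: west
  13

~$ maze.move dir: west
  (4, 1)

~$ maze.sense dir: north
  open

~$ stack.push x: north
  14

~$ maze.move dir: north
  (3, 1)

~$ maze.sense dir: north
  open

~$ stack.push x: north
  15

~$ maze.move dir: north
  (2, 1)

~$ maze.sense dir: north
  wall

~$ maze.sense dir: west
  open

~$ stack.push x: west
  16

~$ maze.move dir: west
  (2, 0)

~$ maze.sense dir: north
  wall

~$ maze.sense dir: south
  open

~$ stack.push x: south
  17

~$ maze.move dir: south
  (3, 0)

~$ maze.sense dir: south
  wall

~$ stack.pop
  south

~$ maze.move dir: north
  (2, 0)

~$ stack.pop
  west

~$ maze.move dir: east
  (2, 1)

~$ stack.pop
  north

~$ maze.move dir: south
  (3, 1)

~$ stack.pop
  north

~$ maze.move dir: south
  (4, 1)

~$ maze.sense dir: south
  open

~$ stack.push x: south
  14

~$ maze.move dir: south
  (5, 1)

~$ maze.sense dir: west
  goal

~$ maze.move dir: west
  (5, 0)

Answer: (5, 0)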